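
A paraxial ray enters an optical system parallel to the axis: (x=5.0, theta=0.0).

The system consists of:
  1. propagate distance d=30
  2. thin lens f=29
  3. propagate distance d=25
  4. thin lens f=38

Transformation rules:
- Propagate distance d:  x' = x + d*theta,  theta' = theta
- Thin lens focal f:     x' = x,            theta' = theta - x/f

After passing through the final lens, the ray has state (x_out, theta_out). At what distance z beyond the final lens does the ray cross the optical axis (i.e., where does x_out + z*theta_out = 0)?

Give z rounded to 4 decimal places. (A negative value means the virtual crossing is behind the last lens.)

Initial: x=5.0000 theta=0.0000
After 1 (propagate distance d=30): x=5.0000 theta=0.0000
After 2 (thin lens f=29): x=5.0000 theta=-5/29 (≈-0.1724)
After 3 (propagate distance d=25): x=20/29 (≈0.6897) theta=-5/29 (≈-0.1724)
After 4 (thin lens f=38): x=20/29 (≈0.6897) theta=-105/551 (≈-0.1906)
z_focus = -x_out/theta_out = -(20/29)/(-105/551) = 76/21 ≈ 3.6190
Rounded to 4 decimal places: z = 3.6190

Answer: 3.6190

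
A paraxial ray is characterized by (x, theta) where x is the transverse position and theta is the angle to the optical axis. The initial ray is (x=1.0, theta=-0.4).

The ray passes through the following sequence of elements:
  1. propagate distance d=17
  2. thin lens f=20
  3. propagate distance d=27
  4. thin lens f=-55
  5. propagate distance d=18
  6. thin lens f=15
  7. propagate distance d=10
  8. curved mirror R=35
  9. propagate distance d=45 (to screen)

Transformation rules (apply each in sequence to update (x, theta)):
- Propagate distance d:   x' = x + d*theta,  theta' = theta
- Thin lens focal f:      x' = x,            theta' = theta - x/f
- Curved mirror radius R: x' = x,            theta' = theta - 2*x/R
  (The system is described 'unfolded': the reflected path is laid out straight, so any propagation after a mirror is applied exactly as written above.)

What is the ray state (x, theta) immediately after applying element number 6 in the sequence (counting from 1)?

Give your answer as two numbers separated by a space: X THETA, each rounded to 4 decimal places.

Answer: -13.6202 0.6386

Derivation:
Initial: x=1.0000 theta=-0.4000
After 1 (propagate distance d=17): x=-5.8000 theta=-0.4000
After 2 (thin lens f=20): x=-5.8000 theta=-0.1100
After 3 (propagate distance d=27): x=-8.7700 theta=-0.1100
After 4 (thin lens f=-55): x=-8.7700 theta=-741/2750 (≈-0.2695)
After 5 (propagate distance d=18): x=-74911/5500 (≈-13.6202) theta=-741/2750 (≈-0.2695)
After 6 (thin lens f=15): x=-74911/5500 (≈-13.6202) theta=52681/82500 (≈0.6386)
Rounded to 4 decimal places: x = -13.6202, theta = 0.6386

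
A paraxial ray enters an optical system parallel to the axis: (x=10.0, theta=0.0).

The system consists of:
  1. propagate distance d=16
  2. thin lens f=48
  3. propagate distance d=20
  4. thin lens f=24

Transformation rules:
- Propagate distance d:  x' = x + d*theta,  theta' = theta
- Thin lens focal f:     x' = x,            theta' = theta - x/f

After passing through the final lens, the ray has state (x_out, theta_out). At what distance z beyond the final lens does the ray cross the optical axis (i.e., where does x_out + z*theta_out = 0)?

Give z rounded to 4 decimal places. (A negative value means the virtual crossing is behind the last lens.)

Answer: 12.9231

Derivation:
Initial: x=10.0000 theta=0.0000
After 1 (propagate distance d=16): x=10.0000 theta=0.0000
After 2 (thin lens f=48): x=10.0000 theta=-5/24 (≈-0.2083)
After 3 (propagate distance d=20): x=35/6 (≈5.8333) theta=-5/24 (≈-0.2083)
After 4 (thin lens f=24): x=35/6 (≈5.8333) theta=-65/144 (≈-0.4514)
z_focus = -x_out/theta_out = -(35/6)/(-65/144) = 168/13 ≈ 12.9231
Rounded to 4 decimal places: z = 12.9231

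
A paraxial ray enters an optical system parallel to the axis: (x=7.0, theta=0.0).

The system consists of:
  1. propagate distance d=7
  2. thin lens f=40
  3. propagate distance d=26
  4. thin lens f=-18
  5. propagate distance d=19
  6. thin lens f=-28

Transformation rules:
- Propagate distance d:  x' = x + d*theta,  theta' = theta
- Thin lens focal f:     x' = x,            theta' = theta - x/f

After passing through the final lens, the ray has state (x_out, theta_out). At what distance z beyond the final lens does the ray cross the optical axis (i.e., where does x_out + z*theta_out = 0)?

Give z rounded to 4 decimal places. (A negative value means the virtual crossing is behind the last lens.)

Answer: -77.0000

Derivation:
Initial: x=7.0000 theta=0.0000
After 1 (propagate distance d=7): x=7.0000 theta=0.0000
After 2 (thin lens f=40): x=7.0000 theta=-0.1750
After 3 (propagate distance d=26): x=2.4500 theta=-0.1750
After 4 (thin lens f=-18): x=2.4500 theta=-7/180 (≈-0.0389)
After 5 (propagate distance d=19): x=77/45 (≈1.7111) theta=-7/180 (≈-0.0389)
After 6 (thin lens f=-28): x=77/45 (≈1.7111) theta=1/45 (≈0.0222)
z_focus = -x_out/theta_out = -(77/45)/(1/45) = -77.0000
Rounded to 4 decimal places: z = -77.0000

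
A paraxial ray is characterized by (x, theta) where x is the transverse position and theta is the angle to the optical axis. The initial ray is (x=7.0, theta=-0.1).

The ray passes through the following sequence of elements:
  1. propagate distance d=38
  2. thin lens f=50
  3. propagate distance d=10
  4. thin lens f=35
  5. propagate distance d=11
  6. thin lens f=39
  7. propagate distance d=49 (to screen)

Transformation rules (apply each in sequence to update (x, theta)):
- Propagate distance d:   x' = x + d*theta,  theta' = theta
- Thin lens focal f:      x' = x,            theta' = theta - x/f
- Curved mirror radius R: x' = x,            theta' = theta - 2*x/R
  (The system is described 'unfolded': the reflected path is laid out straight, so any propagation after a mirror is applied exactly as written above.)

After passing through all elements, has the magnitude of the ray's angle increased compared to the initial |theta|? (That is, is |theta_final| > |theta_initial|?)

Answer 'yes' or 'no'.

Initial: x=7.0000 theta=-0.1000
After 1 (propagate distance d=38): x=3.2000 theta=-0.1000
After 2 (thin lens f=50): x=3.2000 theta=-0.1640
After 3 (propagate distance d=10): x=1.5600 theta=-0.1640
After 4 (thin lens f=35): x=1.5600 theta=-73/350 (≈-0.2086)
After 5 (propagate distance d=11): x=-257/350 (≈-0.7343) theta=-73/350 (≈-0.2086)
After 6 (thin lens f=39): x=-257/350 (≈-0.7343) theta=-37/195 (≈-0.1897)
After 7 (propagate distance d=49 (to screen)): x=-136933/13650 (≈-10.0317) theta=-37/195 (≈-0.1897)
|theta_initial|=0.1000 |theta_final|=37/195 (≈0.1897) -> increased

Answer: yes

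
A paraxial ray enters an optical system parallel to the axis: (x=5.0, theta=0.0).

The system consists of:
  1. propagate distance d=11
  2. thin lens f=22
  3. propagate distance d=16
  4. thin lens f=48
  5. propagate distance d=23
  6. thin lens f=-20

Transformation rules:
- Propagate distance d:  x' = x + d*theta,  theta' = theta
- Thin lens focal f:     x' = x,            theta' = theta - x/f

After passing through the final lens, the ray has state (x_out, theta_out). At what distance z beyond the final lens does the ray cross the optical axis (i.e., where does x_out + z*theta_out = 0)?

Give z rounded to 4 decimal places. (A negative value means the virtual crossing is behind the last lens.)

Initial: x=5.0000 theta=0.0000
After 1 (propagate distance d=11): x=5.0000 theta=0.0000
After 2 (thin lens f=22): x=5.0000 theta=-5/22 (≈-0.2273)
After 3 (propagate distance d=16): x=15/11 (≈1.3636) theta=-5/22 (≈-0.2273)
After 4 (thin lens f=48): x=15/11 (≈1.3636) theta=-45/176 (≈-0.2557)
After 5 (propagate distance d=23): x=-795/176 (≈-4.5170) theta=-45/176 (≈-0.2557)
After 6 (thin lens f=-20): x=-795/176 (≈-4.5170) theta=-339/704 (≈-0.4815)
z_focus = -x_out/theta_out = -(-795/176)/(-339/704) = -1060/113 ≈ -9.3805
Rounded to 4 decimal places: z = -9.3805

Answer: -9.3805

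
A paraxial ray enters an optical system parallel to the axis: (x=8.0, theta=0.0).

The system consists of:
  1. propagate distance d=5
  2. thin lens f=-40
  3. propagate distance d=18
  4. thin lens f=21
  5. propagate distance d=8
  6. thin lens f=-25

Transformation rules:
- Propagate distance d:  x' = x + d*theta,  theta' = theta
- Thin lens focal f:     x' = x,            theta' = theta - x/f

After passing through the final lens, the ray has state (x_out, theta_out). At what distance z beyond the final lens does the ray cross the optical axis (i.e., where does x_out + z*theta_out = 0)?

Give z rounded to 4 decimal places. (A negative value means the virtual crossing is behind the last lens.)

Initial: x=8.0000 theta=0.0000
After 1 (propagate distance d=5): x=8.0000 theta=0.0000
After 2 (thin lens f=-40): x=8.0000 theta=0.2000
After 3 (propagate distance d=18): x=11.6000 theta=0.2000
After 4 (thin lens f=21): x=11.6000 theta=-37/105 (≈-0.3524)
After 5 (propagate distance d=8): x=922/105 (≈8.7810) theta=-37/105 (≈-0.3524)
After 6 (thin lens f=-25): x=922/105 (≈8.7810) theta=-1/875 (≈-0.0011)
z_focus = -x_out/theta_out = -(922/105)/(-1/875) = 23050/3 ≈ 7683.3333
Rounded to 4 decimal places: z = 7683.3333

Answer: 7683.3333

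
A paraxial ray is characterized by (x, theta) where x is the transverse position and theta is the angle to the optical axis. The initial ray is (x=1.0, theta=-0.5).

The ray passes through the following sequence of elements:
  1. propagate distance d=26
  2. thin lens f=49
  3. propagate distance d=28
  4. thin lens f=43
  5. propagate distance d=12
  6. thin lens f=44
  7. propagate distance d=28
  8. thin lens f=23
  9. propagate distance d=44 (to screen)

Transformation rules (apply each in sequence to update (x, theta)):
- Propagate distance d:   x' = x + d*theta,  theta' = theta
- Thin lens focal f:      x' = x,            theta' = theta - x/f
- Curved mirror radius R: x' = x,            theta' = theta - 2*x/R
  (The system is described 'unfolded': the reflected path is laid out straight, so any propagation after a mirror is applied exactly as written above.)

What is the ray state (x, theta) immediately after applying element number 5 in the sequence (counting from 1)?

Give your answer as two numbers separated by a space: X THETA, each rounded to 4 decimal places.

Initial: x=1.0000 theta=-0.5000
After 1 (propagate distance d=26): x=-12.0000 theta=-0.5000
After 2 (thin lens f=49): x=-12.0000 theta=-25/98 (≈-0.2551)
After 3 (propagate distance d=28): x=-134/7 (≈-19.1429) theta=-25/98 (≈-0.2551)
After 4 (thin lens f=43): x=-134/7 (≈-19.1429) theta=801/4214 (≈0.1901)
After 5 (propagate distance d=12): x=-35528/2107 (≈-16.8619) theta=801/4214 (≈0.1901)
Rounded to 4 decimal places: x = -16.8619, theta = 0.1901

Answer: -16.8619 0.1901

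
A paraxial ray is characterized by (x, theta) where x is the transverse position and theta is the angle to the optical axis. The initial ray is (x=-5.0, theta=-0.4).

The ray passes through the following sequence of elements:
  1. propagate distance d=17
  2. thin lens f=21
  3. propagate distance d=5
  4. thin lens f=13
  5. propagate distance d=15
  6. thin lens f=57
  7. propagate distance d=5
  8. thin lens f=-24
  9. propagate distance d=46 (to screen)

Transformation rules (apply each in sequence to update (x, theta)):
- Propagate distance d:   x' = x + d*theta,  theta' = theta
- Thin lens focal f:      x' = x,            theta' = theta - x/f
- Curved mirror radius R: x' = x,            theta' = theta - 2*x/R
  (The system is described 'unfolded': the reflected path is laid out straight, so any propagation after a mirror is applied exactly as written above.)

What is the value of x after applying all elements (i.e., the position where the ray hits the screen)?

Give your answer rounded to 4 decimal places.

Answer: 68.6637

Derivation:
Initial: x=-5.0000 theta=-0.4000
After 1 (propagate distance d=17): x=-11.8000 theta=-0.4000
After 2 (thin lens f=21): x=-11.8000 theta=17/105 (≈0.1619)
After 3 (propagate distance d=5): x=-1154/105 (≈-10.9905) theta=17/105 (≈0.1619)
After 4 (thin lens f=13): x=-1154/105 (≈-10.9905) theta=275/273 (≈1.0073)
After 5 (propagate distance d=15): x=5623/1365 (≈4.1194) theta=275/273 (≈1.0073)
After 6 (thin lens f=57): x=5623/1365 (≈4.1194) theta=72752/77805 (≈0.9351)
After 7 (propagate distance d=5): x=97753/11115 (≈8.7947) theta=72752/77805 (≈0.9351)
After 8 (thin lens f=-24): x=97753/11115 (≈8.7947) theta=2430319/1867320 (≈1.3015)
After 9 (propagate distance d=46 (to screen)): x=64108589/933660 (≈68.6637) theta=2430319/1867320 (≈1.3015)
Rounded to 4 decimal places: x = 68.6637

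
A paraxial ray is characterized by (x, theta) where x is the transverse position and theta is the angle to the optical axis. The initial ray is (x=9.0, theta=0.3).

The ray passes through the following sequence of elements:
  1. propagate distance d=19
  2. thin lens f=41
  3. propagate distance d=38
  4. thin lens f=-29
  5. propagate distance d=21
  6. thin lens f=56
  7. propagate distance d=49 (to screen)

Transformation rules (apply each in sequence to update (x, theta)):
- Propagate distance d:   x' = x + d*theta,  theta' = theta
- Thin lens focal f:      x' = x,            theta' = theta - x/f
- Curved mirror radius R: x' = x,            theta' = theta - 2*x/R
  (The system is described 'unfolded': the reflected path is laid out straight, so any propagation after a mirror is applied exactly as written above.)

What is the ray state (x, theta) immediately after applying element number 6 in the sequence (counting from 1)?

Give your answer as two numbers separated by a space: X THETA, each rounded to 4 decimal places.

Answer: 20.2804 0.0095

Derivation:
Initial: x=9.0000 theta=0.3000
After 1 (propagate distance d=19): x=14.7000 theta=0.3000
After 2 (thin lens f=41): x=14.7000 theta=-12/205 (≈-0.0585)
After 3 (propagate distance d=38): x=1023/82 (≈12.4756) theta=-12/205 (≈-0.0585)
After 4 (thin lens f=-29): x=1023/82 (≈12.4756) theta=4419/11890 (≈0.3717)
After 5 (propagate distance d=21): x=120567/5945 (≈20.2804) theta=4419/11890 (≈0.3717)
After 6 (thin lens f=56): x=120567/5945 (≈20.2804) theta=633/66584 (≈0.0095)
Rounded to 4 decimal places: x = 20.2804, theta = 0.0095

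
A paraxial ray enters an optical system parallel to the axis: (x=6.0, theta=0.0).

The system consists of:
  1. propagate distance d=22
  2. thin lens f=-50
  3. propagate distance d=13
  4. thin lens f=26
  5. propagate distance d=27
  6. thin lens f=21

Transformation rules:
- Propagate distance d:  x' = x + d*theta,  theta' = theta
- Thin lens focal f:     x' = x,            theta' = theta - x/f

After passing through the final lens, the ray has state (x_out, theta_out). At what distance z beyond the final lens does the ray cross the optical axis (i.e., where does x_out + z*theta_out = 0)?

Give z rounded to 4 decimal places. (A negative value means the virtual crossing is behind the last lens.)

Initial: x=6.0000 theta=0.0000
After 1 (propagate distance d=22): x=6.0000 theta=0.0000
After 2 (thin lens f=-50): x=6.0000 theta=0.1200
After 3 (propagate distance d=13): x=7.5600 theta=0.1200
After 4 (thin lens f=26): x=7.5600 theta=-111/650 (≈-0.1708)
After 5 (propagate distance d=27): x=1917/650 (≈2.9492) theta=-111/650 (≈-0.1708)
After 6 (thin lens f=21): x=1917/650 (≈2.9492) theta=-708/2275 (≈-0.3112)
z_focus = -x_out/theta_out = -(1917/650)/(-708/2275) = 4473/472 ≈ 9.4767
Rounded to 4 decimal places: z = 9.4767

Answer: 9.4767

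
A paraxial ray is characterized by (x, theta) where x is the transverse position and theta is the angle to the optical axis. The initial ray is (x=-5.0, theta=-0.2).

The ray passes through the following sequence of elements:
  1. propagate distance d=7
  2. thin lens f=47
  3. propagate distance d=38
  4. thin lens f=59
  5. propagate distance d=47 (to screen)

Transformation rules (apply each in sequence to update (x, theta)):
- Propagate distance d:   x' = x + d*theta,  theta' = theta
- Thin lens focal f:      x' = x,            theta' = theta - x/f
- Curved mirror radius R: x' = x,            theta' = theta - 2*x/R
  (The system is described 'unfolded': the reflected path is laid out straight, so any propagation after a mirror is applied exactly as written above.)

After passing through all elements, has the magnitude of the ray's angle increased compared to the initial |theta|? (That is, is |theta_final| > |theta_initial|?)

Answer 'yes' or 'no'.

Answer: no

Derivation:
Initial: x=-5.0000 theta=-0.2000
After 1 (propagate distance d=7): x=-6.4000 theta=-0.2000
After 2 (thin lens f=47): x=-6.4000 theta=-3/47 (≈-0.0638)
After 3 (propagate distance d=38): x=-2074/235 (≈-8.8255) theta=-3/47 (≈-0.0638)
After 4 (thin lens f=59): x=-2074/235 (≈-8.8255) theta=1189/13865 (≈0.0858)
After 5 (propagate distance d=47 (to screen)): x=-66483/13865 (≈-4.7950) theta=1189/13865 (≈0.0858)
|theta_initial|=0.2000 |theta_final|=1189/13865 (≈0.0858) -> not increased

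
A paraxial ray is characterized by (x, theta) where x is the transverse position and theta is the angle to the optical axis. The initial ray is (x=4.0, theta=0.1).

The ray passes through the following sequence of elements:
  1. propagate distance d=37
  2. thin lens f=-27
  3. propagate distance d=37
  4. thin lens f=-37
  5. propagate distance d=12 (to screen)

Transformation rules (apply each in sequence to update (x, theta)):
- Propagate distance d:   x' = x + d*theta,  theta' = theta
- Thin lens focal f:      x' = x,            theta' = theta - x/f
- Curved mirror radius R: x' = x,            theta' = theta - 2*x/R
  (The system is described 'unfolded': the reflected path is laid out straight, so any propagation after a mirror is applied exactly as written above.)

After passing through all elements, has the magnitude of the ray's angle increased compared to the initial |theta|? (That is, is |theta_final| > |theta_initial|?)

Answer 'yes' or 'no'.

Answer: yes

Derivation:
Initial: x=4.0000 theta=0.1000
After 1 (propagate distance d=37): x=7.7000 theta=0.1000
After 2 (thin lens f=-27): x=7.7000 theta=52/135 (≈0.3852)
After 3 (propagate distance d=37): x=5927/270 (≈21.9519) theta=52/135 (≈0.3852)
After 4 (thin lens f=-37): x=5927/270 (≈21.9519) theta=1955/1998 (≈0.9785)
After 5 (propagate distance d=12 (to screen)): x=336599/9990 (≈33.6936) theta=1955/1998 (≈0.9785)
|theta_initial|=0.1000 |theta_final|=1955/1998 (≈0.9785) -> increased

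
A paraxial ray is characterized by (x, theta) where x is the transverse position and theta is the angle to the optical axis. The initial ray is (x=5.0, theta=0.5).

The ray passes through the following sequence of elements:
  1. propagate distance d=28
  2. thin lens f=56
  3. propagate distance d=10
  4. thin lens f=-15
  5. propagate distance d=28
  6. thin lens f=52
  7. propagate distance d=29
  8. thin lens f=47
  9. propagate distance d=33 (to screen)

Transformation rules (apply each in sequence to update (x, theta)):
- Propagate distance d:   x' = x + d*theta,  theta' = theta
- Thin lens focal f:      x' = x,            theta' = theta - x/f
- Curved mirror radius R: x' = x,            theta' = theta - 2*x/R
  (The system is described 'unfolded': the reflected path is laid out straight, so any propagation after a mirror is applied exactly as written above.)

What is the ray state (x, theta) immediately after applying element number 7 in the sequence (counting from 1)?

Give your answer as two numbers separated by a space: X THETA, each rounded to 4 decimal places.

Initial: x=5.0000 theta=0.5000
After 1 (propagate distance d=28): x=19.0000 theta=0.5000
After 2 (thin lens f=56): x=19.0000 theta=9/56 (≈0.1607)
After 3 (propagate distance d=10): x=577/28 (≈20.6071) theta=9/56 (≈0.1607)
After 4 (thin lens f=-15): x=577/28 (≈20.6071) theta=1289/840 (≈1.5345)
After 5 (propagate distance d=28): x=26701/420 (≈63.5738) theta=1289/840 (≈1.5345)
After 6 (thin lens f=52): x=26701/420 (≈63.5738) theta=2271/7280 (≈0.3120)
After 7 (propagate distance d=29): x=1586029/21840 (≈72.6204) theta=2271/7280 (≈0.3120)
Rounded to 4 decimal places: x = 72.6204, theta = 0.3120

Answer: 72.6204 0.3120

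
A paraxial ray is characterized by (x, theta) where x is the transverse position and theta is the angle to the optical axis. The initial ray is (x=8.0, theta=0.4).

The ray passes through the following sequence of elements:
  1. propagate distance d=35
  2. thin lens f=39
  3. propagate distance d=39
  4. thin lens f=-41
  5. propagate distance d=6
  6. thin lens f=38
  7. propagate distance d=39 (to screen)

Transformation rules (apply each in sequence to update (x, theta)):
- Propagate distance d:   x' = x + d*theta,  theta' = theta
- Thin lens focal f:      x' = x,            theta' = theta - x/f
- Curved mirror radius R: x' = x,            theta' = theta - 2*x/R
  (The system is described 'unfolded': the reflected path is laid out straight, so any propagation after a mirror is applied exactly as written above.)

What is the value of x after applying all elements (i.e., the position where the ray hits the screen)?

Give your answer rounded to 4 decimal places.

Answer: 7.9943

Derivation:
Initial: x=8.0000 theta=0.4000
After 1 (propagate distance d=35): x=22.0000 theta=0.4000
After 2 (thin lens f=39): x=22.0000 theta=-32/195 (≈-0.1641)
After 3 (propagate distance d=39): x=15.6000 theta=-32/195 (≈-0.1641)
After 4 (thin lens f=-41): x=15.6000 theta=346/1599 (≈0.2164)
After 5 (propagate distance d=6): x=45034/2665 (≈16.8983) theta=346/1599 (≈0.2164)
After 6 (thin lens f=38): x=45034/2665 (≈16.8983) theta=-34681/151905 (≈-0.2283)
After 7 (propagate distance d=39 (to screen)): x=9873/1235 (≈7.9943) theta=-34681/151905 (≈-0.2283)
Rounded to 4 decimal places: x = 7.9943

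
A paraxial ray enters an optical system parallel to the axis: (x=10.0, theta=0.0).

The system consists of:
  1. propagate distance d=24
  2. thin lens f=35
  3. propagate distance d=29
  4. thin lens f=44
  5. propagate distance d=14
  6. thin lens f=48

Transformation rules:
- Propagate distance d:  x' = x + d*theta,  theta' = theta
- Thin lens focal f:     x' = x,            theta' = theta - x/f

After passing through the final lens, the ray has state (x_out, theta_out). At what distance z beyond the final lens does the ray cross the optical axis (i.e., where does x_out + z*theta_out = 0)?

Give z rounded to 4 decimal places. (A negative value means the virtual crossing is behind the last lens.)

Initial: x=10.0000 theta=0.0000
After 1 (propagate distance d=24): x=10.0000 theta=0.0000
After 2 (thin lens f=35): x=10.0000 theta=-2/7 (≈-0.2857)
After 3 (propagate distance d=29): x=12/7 (≈1.7143) theta=-2/7 (≈-0.2857)
After 4 (thin lens f=44): x=12/7 (≈1.7143) theta=-25/77 (≈-0.3247)
After 5 (propagate distance d=14): x=-218/77 (≈-2.8312) theta=-25/77 (≈-0.3247)
After 6 (thin lens f=48): x=-218/77 (≈-2.8312) theta=-491/1848 (≈-0.2657)
z_focus = -x_out/theta_out = -(-218/77)/(-491/1848) = -5232/491 ≈ -10.6558
Rounded to 4 decimal places: z = -10.6558

Answer: -10.6558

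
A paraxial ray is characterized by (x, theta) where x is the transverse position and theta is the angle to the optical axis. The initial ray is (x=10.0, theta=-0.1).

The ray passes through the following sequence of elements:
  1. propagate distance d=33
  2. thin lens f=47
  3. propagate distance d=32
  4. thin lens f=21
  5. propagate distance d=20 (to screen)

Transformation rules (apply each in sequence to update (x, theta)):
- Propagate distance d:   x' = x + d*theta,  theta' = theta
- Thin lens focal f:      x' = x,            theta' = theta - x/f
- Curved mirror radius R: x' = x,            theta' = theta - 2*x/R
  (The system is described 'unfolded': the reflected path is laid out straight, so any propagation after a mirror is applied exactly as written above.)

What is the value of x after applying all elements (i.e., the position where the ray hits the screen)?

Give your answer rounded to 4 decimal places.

Initial: x=10.0000 theta=-0.1000
After 1 (propagate distance d=33): x=6.7000 theta=-0.1000
After 2 (thin lens f=47): x=6.7000 theta=-57/235 (≈-0.2426)
After 3 (propagate distance d=32): x=-499/470 (≈-1.0617) theta=-57/235 (≈-0.2426)
After 4 (thin lens f=21): x=-499/470 (≈-1.0617) theta=-379/1974 (≈-0.1920)
After 5 (propagate distance d=20 (to screen)): x=-48379/9870 (≈-4.9016) theta=-379/1974 (≈-0.1920)
Rounded to 4 decimal places: x = -4.9016

Answer: -4.9016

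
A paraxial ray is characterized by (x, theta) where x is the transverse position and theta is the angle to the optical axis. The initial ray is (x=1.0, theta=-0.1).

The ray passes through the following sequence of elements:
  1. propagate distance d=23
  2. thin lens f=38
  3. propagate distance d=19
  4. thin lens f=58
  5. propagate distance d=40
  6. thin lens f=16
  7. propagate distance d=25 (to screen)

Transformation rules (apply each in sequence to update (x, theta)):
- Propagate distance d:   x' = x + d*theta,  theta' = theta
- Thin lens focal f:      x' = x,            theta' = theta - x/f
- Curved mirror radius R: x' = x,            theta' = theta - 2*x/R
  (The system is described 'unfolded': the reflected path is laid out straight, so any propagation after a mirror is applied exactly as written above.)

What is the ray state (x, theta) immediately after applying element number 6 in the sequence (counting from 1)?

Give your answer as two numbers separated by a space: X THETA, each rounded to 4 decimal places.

Answer: -3.4230 0.1921

Derivation:
Initial: x=1.0000 theta=-0.1000
After 1 (propagate distance d=23): x=-1.3000 theta=-0.1000
After 2 (thin lens f=38): x=-1.3000 theta=-5/76 (≈-0.0658)
After 3 (propagate distance d=19): x=-2.5500 theta=-5/76 (≈-0.0658)
After 4 (thin lens f=58): x=-2.5500 theta=-481/22040 (≈-0.0218)
After 5 (propagate distance d=40): x=-37721/11020 (≈-3.4230) theta=-481/22040 (≈-0.0218)
After 6 (thin lens f=16): x=-37721/11020 (≈-3.4230) theta=33873/176320 (≈0.1921)
Rounded to 4 decimal places: x = -3.4230, theta = 0.1921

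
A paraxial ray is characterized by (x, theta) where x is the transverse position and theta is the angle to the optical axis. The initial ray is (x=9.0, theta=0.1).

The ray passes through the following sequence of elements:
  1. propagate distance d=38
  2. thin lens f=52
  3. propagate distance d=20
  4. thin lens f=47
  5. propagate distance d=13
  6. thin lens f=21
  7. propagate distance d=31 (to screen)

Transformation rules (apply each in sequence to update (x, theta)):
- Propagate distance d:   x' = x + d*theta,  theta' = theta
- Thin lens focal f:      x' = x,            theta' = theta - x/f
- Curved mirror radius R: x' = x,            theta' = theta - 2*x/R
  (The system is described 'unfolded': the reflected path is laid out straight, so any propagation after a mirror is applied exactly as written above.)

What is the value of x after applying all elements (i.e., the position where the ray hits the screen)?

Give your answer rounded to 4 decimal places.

Answer: -13.5430

Derivation:
Initial: x=9.0000 theta=0.1000
After 1 (propagate distance d=38): x=12.8000 theta=0.1000
After 2 (thin lens f=52): x=12.8000 theta=-19/130 (≈-0.1462)
After 3 (propagate distance d=20): x=642/65 (≈9.8769) theta=-19/130 (≈-0.1462)
After 4 (thin lens f=47): x=642/65 (≈9.8769) theta=-2177/6110 (≈-0.3563)
After 5 (propagate distance d=13): x=32047/6110 (≈5.2450) theta=-2177/6110 (≈-0.3563)
After 6 (thin lens f=21): x=32047/6110 (≈5.2450) theta=-38882/64155 (≈-0.6061)
After 7 (propagate distance d=31 (to screen)): x=-133669/9870 (≈-13.5430) theta=-38882/64155 (≈-0.6061)
Rounded to 4 decimal places: x = -13.5430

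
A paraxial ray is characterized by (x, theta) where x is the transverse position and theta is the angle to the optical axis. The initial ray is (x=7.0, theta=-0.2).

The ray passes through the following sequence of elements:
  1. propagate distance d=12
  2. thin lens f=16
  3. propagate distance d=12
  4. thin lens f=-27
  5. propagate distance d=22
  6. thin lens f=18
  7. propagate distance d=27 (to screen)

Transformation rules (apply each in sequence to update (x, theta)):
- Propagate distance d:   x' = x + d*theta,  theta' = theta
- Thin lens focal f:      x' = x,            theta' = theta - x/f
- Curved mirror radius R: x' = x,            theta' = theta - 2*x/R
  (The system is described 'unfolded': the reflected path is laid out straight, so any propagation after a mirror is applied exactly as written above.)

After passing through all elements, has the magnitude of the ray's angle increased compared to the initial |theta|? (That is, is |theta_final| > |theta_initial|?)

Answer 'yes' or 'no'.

Initial: x=7.0000 theta=-0.2000
After 1 (propagate distance d=12): x=4.6000 theta=-0.2000
After 2 (thin lens f=16): x=4.6000 theta=-0.4875
After 3 (propagate distance d=12): x=-1.2500 theta=-0.4875
After 4 (thin lens f=-27): x=-1.2500 theta=-1153/2160 (≈-0.5338)
After 5 (propagate distance d=22): x=-14033/1080 (≈-12.9935) theta=-1153/2160 (≈-0.5338)
After 6 (thin lens f=18): x=-14033/1080 (≈-12.9935) theta=457/2430 (≈0.1881)
After 7 (propagate distance d=27 (to screen)): x=-8549/1080 (≈-7.9157) theta=457/2430 (≈0.1881)
|theta_initial|=0.2000 |theta_final|=457/2430 (≈0.1881) -> not increased

Answer: no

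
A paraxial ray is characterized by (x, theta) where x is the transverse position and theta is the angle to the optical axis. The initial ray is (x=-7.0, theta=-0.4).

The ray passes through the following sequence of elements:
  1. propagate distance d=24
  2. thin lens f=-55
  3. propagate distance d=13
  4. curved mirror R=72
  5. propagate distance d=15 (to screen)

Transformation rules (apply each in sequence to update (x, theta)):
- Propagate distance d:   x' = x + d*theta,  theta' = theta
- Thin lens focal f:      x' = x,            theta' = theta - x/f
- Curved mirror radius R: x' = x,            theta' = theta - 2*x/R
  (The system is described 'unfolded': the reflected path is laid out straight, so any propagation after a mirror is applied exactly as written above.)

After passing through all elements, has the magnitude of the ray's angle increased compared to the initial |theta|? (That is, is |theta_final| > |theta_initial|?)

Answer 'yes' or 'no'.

Answer: no

Derivation:
Initial: x=-7.0000 theta=-0.4000
After 1 (propagate distance d=24): x=-16.6000 theta=-0.4000
After 2 (thin lens f=-55): x=-16.6000 theta=-193/275 (≈-0.7018)
After 3 (propagate distance d=13): x=-7074/275 (≈-25.7236) theta=-193/275 (≈-0.7018)
After 4 (curved mirror R=72): x=-7074/275 (≈-25.7236) theta=7/550 (≈0.0127)
After 5 (propagate distance d=15 (to screen)): x=-14043/550 (≈-25.5327) theta=7/550 (≈0.0127)
|theta_initial|=0.4000 |theta_final|=7/550 (≈0.0127) -> not increased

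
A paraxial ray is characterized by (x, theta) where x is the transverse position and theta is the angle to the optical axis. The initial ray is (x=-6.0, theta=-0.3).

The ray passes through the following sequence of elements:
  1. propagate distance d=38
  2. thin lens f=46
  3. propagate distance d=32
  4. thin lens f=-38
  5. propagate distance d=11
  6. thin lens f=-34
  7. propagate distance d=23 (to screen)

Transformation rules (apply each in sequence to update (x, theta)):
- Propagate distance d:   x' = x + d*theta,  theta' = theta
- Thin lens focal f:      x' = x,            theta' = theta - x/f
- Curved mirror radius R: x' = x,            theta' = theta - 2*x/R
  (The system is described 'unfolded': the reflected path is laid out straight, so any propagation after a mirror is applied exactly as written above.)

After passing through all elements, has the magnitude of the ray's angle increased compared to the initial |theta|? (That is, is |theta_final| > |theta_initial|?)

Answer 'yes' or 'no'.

Initial: x=-6.0000 theta=-0.3000
After 1 (propagate distance d=38): x=-17.4000 theta=-0.3000
After 2 (thin lens f=46): x=-17.4000 theta=9/115 (≈0.0783)
After 3 (propagate distance d=32): x=-1713/115 (≈-14.8957) theta=9/115 (≈0.0783)
After 4 (thin lens f=-38): x=-1713/115 (≈-14.8957) theta=-1371/4370 (≈-0.3137)
After 5 (propagate distance d=11): x=-16035/874 (≈-18.3467) theta=-1371/4370 (≈-0.3137)
After 6 (thin lens f=-34): x=-16035/874 (≈-18.3467) theta=-126789/148580 (≈-0.8533)
After 7 (propagate distance d=23 (to screen)): x=-5642097/148580 (≈-37.9735) theta=-126789/148580 (≈-0.8533)
|theta_initial|=0.3000 |theta_final|=126789/148580 (≈0.8533) -> increased

Answer: yes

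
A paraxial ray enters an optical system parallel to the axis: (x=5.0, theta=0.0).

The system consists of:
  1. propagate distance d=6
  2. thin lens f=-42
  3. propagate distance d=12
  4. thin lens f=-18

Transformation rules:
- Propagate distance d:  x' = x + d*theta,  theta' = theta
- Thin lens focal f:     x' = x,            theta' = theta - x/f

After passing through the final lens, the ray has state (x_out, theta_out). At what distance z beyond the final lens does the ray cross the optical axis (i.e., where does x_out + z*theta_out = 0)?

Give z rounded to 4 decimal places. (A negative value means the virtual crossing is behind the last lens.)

Initial: x=5.0000 theta=0.0000
After 1 (propagate distance d=6): x=5.0000 theta=0.0000
After 2 (thin lens f=-42): x=5.0000 theta=5/42 (≈0.1190)
After 3 (propagate distance d=12): x=45/7 (≈6.4286) theta=5/42 (≈0.1190)
After 4 (thin lens f=-18): x=45/7 (≈6.4286) theta=10/21 (≈0.4762)
z_focus = -x_out/theta_out = -(45/7)/(10/21) = -13.5000
Rounded to 4 decimal places: z = -13.5000

Answer: -13.5000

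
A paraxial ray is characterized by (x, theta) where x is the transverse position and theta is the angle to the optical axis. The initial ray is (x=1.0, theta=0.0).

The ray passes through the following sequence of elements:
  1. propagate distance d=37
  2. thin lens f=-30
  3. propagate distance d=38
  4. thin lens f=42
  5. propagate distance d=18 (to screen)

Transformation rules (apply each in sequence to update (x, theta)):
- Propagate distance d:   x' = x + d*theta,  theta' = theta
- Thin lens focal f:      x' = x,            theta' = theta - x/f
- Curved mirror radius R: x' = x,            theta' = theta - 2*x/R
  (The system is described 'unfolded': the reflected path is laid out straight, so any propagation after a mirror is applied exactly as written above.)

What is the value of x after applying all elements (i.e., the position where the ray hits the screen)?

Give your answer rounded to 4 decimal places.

Answer: 1.8952

Derivation:
Initial: x=1.0000 theta=0.0000
After 1 (propagate distance d=37): x=1.0000 theta=0.0000
After 2 (thin lens f=-30): x=1.0000 theta=1/30 (≈0.0333)
After 3 (propagate distance d=38): x=34/15 (≈2.2667) theta=1/30 (≈0.0333)
After 4 (thin lens f=42): x=34/15 (≈2.2667) theta=-13/630 (≈-0.0206)
After 5 (propagate distance d=18 (to screen)): x=199/105 (≈1.8952) theta=-13/630 (≈-0.0206)
Rounded to 4 decimal places: x = 1.8952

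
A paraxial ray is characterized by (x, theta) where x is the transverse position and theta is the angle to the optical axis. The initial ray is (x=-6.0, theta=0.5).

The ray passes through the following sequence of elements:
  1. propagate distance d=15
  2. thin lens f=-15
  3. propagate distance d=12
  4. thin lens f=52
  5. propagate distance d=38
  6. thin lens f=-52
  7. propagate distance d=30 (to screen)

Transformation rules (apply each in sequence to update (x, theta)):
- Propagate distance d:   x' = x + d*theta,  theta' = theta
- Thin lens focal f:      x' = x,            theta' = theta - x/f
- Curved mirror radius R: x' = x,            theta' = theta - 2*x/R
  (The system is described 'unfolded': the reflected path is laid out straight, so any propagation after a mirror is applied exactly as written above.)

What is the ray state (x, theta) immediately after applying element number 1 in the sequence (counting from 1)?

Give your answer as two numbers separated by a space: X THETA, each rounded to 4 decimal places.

Initial: x=-6.0000 theta=0.5000
After 1 (propagate distance d=15): x=1.5000 theta=0.5000
Rounded to 4 decimal places: x = 1.5000, theta = 0.5000

Answer: 1.5000 0.5000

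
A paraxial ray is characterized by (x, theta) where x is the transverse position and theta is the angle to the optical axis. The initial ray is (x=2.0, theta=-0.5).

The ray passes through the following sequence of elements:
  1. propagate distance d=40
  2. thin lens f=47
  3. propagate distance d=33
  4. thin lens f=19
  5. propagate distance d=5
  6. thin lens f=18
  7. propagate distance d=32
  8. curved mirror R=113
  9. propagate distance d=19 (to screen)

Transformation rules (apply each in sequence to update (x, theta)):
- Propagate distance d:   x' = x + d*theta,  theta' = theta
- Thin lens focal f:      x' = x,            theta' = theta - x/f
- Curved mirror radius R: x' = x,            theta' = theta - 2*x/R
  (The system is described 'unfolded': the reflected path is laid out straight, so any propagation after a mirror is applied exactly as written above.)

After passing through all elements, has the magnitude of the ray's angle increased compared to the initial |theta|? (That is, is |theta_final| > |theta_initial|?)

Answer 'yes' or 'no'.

Initial: x=2.0000 theta=-0.5000
After 1 (propagate distance d=40): x=-18.0000 theta=-0.5000
After 2 (thin lens f=47): x=-18.0000 theta=-11/94 (≈-0.1170)
After 3 (propagate distance d=33): x=-2055/94 (≈-21.8617) theta=-11/94 (≈-0.1170)
After 4 (thin lens f=19): x=-2055/94 (≈-21.8617) theta=923/893 (≈1.0336)
After 5 (propagate distance d=5): x=-29815/1786 (≈-16.6937) theta=923/893 (≈1.0336)
After 6 (thin lens f=18): x=-29815/1786 (≈-16.6937) theta=63043/32148 (≈1.9610)
After 7 (propagate distance d=32): x=740353/16074 (≈46.0590) theta=63043/32148 (≈1.9610)
After 8 (curved mirror R=113): x=740353/16074 (≈46.0590) theta=4162447/3632724 (≈1.1458)
After 9 (propagate distance d=19 (to screen)): x=246406271/3632724 (≈67.8296) theta=4162447/3632724 (≈1.1458)
|theta_initial|=0.5000 |theta_final|=4162447/3632724 (≈1.1458) -> increased

Answer: yes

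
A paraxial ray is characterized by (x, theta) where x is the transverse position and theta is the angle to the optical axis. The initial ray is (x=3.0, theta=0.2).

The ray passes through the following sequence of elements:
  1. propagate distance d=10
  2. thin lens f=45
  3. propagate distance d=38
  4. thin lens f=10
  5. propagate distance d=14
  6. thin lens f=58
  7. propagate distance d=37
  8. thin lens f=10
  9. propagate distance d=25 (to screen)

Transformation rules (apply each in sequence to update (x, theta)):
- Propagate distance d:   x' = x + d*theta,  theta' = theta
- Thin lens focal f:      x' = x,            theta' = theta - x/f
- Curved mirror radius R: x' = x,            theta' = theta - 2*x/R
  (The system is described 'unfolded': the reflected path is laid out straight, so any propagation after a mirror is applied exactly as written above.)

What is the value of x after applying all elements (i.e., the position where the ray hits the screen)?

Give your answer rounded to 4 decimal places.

Answer: 24.8933

Derivation:
Initial: x=3.0000 theta=0.2000
After 1 (propagate distance d=10): x=5.0000 theta=0.2000
After 2 (thin lens f=45): x=5.0000 theta=4/45 (≈0.0889)
After 3 (propagate distance d=38): x=377/45 (≈8.3778) theta=4/45 (≈0.0889)
After 4 (thin lens f=10): x=377/45 (≈8.3778) theta=-337/450 (≈-0.7489)
After 5 (propagate distance d=14): x=-158/75 (≈-2.1067) theta=-337/450 (≈-0.7489)
After 6 (thin lens f=58): x=-158/75 (≈-2.1067) theta=-9299/13050 (≈-0.7126)
After 7 (propagate distance d=37): x=-74311/2610 (≈-28.4716) theta=-9299/13050 (≈-0.7126)
After 8 (thin lens f=10): x=-74311/2610 (≈-28.4716) theta=18571/8700 (≈2.1346)
After 9 (propagate distance d=25 (to screen)): x=129943/5220 (≈24.8933) theta=18571/8700 (≈2.1346)
Rounded to 4 decimal places: x = 24.8933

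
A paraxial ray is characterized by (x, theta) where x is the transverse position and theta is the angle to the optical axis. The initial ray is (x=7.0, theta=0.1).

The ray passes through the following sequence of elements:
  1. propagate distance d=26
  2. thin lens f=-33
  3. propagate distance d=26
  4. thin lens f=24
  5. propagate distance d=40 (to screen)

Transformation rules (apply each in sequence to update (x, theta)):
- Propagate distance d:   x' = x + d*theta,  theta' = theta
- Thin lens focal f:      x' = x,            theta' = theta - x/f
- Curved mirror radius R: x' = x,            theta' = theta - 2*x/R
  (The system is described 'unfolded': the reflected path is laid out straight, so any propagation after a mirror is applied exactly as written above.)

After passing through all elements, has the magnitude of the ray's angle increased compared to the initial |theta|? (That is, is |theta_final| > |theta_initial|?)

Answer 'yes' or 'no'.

Answer: yes

Derivation:
Initial: x=7.0000 theta=0.1000
After 1 (propagate distance d=26): x=9.6000 theta=0.1000
After 2 (thin lens f=-33): x=9.6000 theta=43/110 (≈0.3909)
After 3 (propagate distance d=26): x=1087/55 (≈19.7636) theta=43/110 (≈0.3909)
After 4 (thin lens f=24): x=1087/55 (≈19.7636) theta=-571/1320 (≈-0.4326)
After 5 (propagate distance d=40 (to screen)): x=406/165 (≈2.4606) theta=-571/1320 (≈-0.4326)
|theta_initial|=0.1000 |theta_final|=571/1320 (≈0.4326) -> increased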